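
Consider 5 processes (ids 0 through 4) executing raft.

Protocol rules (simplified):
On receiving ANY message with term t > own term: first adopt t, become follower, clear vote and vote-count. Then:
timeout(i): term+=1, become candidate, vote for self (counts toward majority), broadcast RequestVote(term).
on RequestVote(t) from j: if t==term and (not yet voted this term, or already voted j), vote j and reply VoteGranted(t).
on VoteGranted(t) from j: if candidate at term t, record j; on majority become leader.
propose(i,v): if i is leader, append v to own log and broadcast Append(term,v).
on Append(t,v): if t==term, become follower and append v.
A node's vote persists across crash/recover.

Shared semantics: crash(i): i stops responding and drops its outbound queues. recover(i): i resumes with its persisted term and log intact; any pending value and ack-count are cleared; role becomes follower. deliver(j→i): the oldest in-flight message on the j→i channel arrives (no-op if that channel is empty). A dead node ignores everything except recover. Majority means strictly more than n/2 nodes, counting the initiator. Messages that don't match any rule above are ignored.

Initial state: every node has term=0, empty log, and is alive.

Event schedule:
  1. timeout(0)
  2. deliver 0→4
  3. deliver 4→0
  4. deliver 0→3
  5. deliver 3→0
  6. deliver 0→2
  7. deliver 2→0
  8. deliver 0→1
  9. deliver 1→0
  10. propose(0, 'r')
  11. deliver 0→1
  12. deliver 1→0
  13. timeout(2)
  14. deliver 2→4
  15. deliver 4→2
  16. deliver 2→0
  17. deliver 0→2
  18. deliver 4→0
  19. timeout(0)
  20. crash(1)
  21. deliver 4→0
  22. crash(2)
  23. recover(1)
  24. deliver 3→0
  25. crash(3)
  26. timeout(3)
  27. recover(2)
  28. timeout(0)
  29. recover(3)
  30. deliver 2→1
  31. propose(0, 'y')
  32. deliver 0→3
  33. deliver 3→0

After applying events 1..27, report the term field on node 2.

2

[1] timeout(0) → N0(cand t1 [-])
[2] deliver 0→4 → N4(foll t1 [-])
[3] deliver 4→0 → ∅
[4] deliver 0→3 → N3(foll t1 [-])
[5] deliver 3→0 → N0(lead t1 [-])
[6] deliver 0→2 → N2(foll t1 [-])
[7] deliver 2→0 → ∅
[8] deliver 0→1 → N1(foll t1 [-])
[9] deliver 1→0 → ∅
[10] propose(0,'r') → N0(lead t1 [r])
[11] deliver 0→1 → N1(foll t1 [r])
[12] deliver 1→0 → ∅
[13] timeout(2) → N2(cand t2 [-])
[14] deliver 2→4 → N4(foll t2 [-])
[15] deliver 4→2 → ∅
[16] deliver 2→0 → N0(foll t2 [r])
[17] deliver 0→2 → ∅
[18] deliver 4→0 → ∅
[19] timeout(0) → N0(cand t3 [r])
[20] crash(1) → N1(✗foll t1 [r])
[21] deliver 4→0 → ∅
[22] crash(2) → N2(✗cand t2 [-])
[23] recover(1) → N1(foll t1 [r])
[24] deliver 3→0 → ∅
[25] crash(3) → N3(✗foll t1 [-])
[26] timeout(3) → ∅
[27] recover(2) → N2(foll t2 [-])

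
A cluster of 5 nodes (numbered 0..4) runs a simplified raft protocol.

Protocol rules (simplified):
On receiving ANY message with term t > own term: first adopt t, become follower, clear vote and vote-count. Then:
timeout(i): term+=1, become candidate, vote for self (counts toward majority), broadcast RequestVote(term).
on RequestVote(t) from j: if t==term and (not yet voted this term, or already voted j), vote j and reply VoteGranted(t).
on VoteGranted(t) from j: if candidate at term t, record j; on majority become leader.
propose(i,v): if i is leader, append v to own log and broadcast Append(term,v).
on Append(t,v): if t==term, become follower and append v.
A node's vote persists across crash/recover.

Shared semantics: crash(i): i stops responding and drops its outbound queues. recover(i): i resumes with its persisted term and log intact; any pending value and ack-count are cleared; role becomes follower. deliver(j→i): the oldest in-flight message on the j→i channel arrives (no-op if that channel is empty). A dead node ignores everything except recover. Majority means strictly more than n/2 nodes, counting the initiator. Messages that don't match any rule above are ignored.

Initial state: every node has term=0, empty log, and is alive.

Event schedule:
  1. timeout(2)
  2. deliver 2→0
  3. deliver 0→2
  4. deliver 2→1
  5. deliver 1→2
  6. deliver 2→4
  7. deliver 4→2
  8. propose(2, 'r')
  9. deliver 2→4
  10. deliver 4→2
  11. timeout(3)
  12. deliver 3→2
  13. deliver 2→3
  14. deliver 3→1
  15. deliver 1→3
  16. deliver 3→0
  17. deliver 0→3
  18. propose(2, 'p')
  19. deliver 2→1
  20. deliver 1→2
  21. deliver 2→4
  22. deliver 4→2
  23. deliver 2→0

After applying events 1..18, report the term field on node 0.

step 1 timeout(2): 2={cand,t=1,log=-}
step 2 deliver 2→0: 0={foll,t=1,log=-}
step 3 deliver 0→2: —
step 4 deliver 2→1: 1={foll,t=1,log=-}
step 5 deliver 1→2: 2={lead,t=1,log=-}
step 6 deliver 2→4: 4={foll,t=1,log=-}
step 7 deliver 4→2: —
step 8 propose(2,'r'): 2={lead,t=1,log=r}
step 9 deliver 2→4: 4={foll,t=1,log=r}
step 10 deliver 4→2: —
step 11 timeout(3): 3={cand,t=1,log=-}
step 12 deliver 3→2: —
step 13 deliver 2→3: —
step 14 deliver 3→1: —
step 15 deliver 1→3: —
step 16 deliver 3→0: —
step 17 deliver 0→3: —
step 18 propose(2,'p'): 2={lead,t=1,log=r,p}

1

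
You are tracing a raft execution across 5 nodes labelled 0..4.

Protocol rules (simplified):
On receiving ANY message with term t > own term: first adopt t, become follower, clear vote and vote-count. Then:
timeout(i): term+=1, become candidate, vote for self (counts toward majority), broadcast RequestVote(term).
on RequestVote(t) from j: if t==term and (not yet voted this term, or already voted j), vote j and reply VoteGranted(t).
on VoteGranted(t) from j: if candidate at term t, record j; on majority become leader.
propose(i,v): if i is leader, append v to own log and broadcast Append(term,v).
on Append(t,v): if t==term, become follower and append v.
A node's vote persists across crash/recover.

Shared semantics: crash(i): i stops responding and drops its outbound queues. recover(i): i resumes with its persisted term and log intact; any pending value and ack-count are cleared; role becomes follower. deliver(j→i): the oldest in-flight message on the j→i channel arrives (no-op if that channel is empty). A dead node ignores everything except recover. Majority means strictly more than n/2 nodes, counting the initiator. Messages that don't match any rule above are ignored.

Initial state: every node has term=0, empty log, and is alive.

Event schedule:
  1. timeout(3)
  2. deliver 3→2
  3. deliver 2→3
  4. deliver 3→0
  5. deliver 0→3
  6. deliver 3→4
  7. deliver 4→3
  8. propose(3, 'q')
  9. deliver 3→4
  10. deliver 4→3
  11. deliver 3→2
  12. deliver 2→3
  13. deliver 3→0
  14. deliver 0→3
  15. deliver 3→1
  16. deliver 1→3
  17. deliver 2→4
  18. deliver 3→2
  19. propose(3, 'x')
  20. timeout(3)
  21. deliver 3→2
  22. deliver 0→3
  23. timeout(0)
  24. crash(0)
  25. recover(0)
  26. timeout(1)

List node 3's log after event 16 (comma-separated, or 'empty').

q

after 1 — timeout(3): n3:cand/t1/[-]
after 2 — deliver 3→2: n2:foll/t1/[-]
after 3 — deliver 2→3: ·
after 4 — deliver 3→0: n0:foll/t1/[-]
after 5 — deliver 0→3: n3:lead/t1/[-]
after 6 — deliver 3→4: n4:foll/t1/[-]
after 7 — deliver 4→3: ·
after 8 — propose(3,'q'): n3:lead/t1/[q]
after 9 — deliver 3→4: n4:foll/t1/[q]
after 10 — deliver 4→3: ·
after 11 — deliver 3→2: n2:foll/t1/[q]
after 12 — deliver 2→3: ·
after 13 — deliver 3→0: n0:foll/t1/[q]
after 14 — deliver 0→3: ·
after 15 — deliver 3→1: n1:foll/t1/[-]
after 16 — deliver 1→3: ·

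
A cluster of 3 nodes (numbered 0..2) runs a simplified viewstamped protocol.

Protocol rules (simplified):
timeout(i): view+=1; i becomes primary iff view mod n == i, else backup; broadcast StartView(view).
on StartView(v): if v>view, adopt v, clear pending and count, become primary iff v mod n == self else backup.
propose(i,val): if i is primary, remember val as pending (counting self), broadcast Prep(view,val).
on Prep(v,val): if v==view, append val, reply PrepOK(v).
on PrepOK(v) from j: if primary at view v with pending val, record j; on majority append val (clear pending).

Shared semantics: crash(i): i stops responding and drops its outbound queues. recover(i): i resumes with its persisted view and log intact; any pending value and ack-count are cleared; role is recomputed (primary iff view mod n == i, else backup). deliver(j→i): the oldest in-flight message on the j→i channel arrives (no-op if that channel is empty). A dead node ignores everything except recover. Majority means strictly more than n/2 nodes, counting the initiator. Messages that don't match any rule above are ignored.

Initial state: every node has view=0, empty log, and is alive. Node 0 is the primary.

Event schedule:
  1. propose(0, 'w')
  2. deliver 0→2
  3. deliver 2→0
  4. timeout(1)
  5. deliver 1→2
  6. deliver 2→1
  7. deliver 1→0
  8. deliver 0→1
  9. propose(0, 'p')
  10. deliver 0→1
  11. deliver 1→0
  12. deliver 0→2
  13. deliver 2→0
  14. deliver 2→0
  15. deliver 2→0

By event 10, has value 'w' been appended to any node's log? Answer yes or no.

yes

[1] propose(0,'w') → ∅
[2] deliver 0→2 → N2(back v0 [w])
[3] deliver 2→0 → N0(prim v0 [w])
[4] timeout(1) → N1(prim v1 [-])
[5] deliver 1→2 → N2(back v1 [w])
[6] deliver 2→1 → ∅
[7] deliver 1→0 → N0(back v1 [w])
[8] deliver 0→1 → ∅
[9] propose(0,'p') → ∅
[10] deliver 0→1 → ∅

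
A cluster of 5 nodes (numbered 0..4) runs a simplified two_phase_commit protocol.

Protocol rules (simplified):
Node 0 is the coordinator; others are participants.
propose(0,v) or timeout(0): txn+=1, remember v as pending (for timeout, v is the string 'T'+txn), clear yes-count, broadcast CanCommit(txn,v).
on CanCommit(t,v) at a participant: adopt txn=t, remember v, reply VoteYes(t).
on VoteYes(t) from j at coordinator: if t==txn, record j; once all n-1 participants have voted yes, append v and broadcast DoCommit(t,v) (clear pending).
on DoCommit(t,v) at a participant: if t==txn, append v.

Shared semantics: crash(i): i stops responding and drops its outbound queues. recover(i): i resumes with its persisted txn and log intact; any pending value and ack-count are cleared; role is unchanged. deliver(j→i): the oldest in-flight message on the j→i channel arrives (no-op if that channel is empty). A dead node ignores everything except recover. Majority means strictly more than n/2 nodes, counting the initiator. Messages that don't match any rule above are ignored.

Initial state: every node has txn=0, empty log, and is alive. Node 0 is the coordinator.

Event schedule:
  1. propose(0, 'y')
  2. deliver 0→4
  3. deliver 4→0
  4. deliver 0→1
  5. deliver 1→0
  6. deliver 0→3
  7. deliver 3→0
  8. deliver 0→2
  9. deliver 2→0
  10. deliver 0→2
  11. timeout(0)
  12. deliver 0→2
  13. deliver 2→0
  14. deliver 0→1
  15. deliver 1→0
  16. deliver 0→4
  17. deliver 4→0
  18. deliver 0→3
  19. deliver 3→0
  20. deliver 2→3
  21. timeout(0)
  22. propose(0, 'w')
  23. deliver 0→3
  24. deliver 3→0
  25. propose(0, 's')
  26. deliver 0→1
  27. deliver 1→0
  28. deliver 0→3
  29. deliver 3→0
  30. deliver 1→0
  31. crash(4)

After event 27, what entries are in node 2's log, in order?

y

e1 propose(0,'y'): 0[coor,t=1,-]
e2 deliver 0→4: 4[part,t=1,-]
e3 deliver 4→0: ·
e4 deliver 0→1: 1[part,t=1,-]
e5 deliver 1→0: ·
e6 deliver 0→3: 3[part,t=1,-]
e7 deliver 3→0: ·
e8 deliver 0→2: 2[part,t=1,-]
e9 deliver 2→0: 0[coor,t=1,y]
e10 deliver 0→2: 2[part,t=1,y]
e11 timeout(0): 0[coor,t=2,y]
e12 deliver 0→2: 2[part,t=2,y]
e13 deliver 2→0: ·
e14 deliver 0→1: 1[part,t=1,y]
e15 deliver 1→0: ·
e16 deliver 0→4: 4[part,t=1,y]
e17 deliver 4→0: ·
e18 deliver 0→3: 3[part,t=1,y]
e19 deliver 3→0: ·
e20 deliver 2→3: ·
e21 timeout(0): 0[coor,t=3,y]
e22 propose(0,'w'): 0[coor,t=4,y]
e23 deliver 0→3: 3[part,t=2,y]
e24 deliver 3→0: ·
e25 propose(0,'s'): 0[coor,t=5,y]
e26 deliver 0→1: 1[part,t=2,y]
e27 deliver 1→0: ·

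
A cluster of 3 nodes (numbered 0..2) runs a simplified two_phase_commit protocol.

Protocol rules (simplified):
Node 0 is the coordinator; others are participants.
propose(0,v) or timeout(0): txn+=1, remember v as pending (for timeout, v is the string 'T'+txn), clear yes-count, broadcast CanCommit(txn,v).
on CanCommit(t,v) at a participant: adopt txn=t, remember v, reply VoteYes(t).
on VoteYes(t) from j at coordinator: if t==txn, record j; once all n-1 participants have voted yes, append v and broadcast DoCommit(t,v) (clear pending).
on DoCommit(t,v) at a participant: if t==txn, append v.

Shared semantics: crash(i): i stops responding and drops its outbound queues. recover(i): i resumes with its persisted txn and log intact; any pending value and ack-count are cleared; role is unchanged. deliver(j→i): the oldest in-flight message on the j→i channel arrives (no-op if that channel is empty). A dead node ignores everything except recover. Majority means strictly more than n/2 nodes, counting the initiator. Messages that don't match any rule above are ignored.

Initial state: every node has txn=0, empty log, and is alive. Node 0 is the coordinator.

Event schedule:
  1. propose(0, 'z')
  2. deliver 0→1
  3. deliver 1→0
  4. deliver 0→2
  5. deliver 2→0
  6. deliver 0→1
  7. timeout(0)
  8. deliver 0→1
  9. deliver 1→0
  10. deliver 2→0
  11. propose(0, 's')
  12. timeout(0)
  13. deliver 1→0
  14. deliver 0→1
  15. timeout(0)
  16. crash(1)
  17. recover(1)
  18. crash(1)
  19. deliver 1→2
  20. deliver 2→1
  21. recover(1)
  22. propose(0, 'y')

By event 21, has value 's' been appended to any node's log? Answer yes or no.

after 1 — propose(0,'z'): n0:coor/t1/[-]
after 2 — deliver 0→1: n1:part/t1/[-]
after 3 — deliver 1→0: ·
after 4 — deliver 0→2: n2:part/t1/[-]
after 5 — deliver 2→0: n0:coor/t1/[z]
after 6 — deliver 0→1: n1:part/t1/[z]
after 7 — timeout(0): n0:coor/t2/[z]
after 8 — deliver 0→1: n1:part/t2/[z]
after 9 — deliver 1→0: ·
after 10 — deliver 2→0: ·
after 11 — propose(0,'s'): n0:coor/t3/[z]
after 12 — timeout(0): n0:coor/t4/[z]
after 13 — deliver 1→0: ·
after 14 — deliver 0→1: n1:part/t3/[z]
after 15 — timeout(0): n0:coor/t5/[z]
after 16 — crash(1): n1:✗part/t3/[z]
after 17 — recover(1): n1:part/t3/[z]
after 18 — crash(1): n1:✗part/t3/[z]
after 19 — deliver 1→2: ·
after 20 — deliver 2→1: ·
after 21 — recover(1): n1:part/t3/[z]

no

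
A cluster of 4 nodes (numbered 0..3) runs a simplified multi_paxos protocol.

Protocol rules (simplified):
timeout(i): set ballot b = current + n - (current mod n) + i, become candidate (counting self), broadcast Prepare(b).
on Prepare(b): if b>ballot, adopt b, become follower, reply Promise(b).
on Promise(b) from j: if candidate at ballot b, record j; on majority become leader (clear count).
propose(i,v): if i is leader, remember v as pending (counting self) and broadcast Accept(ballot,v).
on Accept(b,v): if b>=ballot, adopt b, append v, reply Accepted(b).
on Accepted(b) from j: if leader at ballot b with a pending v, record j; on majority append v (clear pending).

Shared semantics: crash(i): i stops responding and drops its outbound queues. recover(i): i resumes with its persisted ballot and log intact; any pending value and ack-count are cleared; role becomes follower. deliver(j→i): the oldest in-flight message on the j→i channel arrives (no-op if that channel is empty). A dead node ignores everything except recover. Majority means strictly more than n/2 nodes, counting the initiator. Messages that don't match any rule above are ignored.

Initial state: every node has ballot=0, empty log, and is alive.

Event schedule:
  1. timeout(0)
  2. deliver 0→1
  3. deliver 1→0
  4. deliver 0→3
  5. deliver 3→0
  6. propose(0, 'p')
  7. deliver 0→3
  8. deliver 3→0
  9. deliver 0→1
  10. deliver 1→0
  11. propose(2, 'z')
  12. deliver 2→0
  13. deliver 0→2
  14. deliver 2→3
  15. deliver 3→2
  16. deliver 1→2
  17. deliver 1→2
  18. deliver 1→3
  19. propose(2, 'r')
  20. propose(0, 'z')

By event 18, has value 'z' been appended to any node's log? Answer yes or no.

[1] timeout(0) → N0(cand b4 [-])
[2] deliver 0→1 → N1(foll b4 [-])
[3] deliver 1→0 → ∅
[4] deliver 0→3 → N3(foll b4 [-])
[5] deliver 3→0 → N0(lead b4 [-])
[6] propose(0,'p') → ∅
[7] deliver 0→3 → N3(foll b4 [p])
[8] deliver 3→0 → ∅
[9] deliver 0→1 → N1(foll b4 [p])
[10] deliver 1→0 → N0(lead b4 [p])
[11] propose(2,'z') → ∅
[12] deliver 2→0 → ∅
[13] deliver 0→2 → N2(foll b4 [-])
[14] deliver 2→3 → ∅
[15] deliver 3→2 → ∅
[16] deliver 1→2 → ∅
[17] deliver 1→2 → ∅
[18] deliver 1→3 → ∅

no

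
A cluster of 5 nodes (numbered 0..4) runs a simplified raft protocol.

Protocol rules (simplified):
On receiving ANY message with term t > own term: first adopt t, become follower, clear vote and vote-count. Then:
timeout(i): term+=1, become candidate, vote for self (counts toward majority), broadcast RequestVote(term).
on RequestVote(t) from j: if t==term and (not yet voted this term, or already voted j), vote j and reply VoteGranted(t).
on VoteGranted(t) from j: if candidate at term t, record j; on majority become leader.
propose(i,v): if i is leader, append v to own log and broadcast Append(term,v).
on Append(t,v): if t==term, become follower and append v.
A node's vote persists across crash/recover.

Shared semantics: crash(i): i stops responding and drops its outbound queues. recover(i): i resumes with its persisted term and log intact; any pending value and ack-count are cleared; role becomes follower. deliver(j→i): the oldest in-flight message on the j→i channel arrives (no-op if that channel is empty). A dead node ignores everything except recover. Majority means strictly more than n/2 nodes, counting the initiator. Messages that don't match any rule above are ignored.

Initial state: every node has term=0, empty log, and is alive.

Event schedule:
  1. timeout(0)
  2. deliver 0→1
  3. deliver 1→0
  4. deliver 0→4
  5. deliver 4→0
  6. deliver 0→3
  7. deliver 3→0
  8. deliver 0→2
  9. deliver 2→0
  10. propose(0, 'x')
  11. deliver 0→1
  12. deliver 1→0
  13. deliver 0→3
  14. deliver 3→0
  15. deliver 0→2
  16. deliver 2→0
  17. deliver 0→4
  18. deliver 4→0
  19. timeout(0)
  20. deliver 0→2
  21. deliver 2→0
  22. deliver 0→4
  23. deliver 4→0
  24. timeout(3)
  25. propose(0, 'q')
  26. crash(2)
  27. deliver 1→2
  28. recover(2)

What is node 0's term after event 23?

e1 timeout(0): 0[cand,t=1,-]
e2 deliver 0→1: 1[foll,t=1,-]
e3 deliver 1→0: ·
e4 deliver 0→4: 4[foll,t=1,-]
e5 deliver 4→0: 0[lead,t=1,-]
e6 deliver 0→3: 3[foll,t=1,-]
e7 deliver 3→0: ·
e8 deliver 0→2: 2[foll,t=1,-]
e9 deliver 2→0: ·
e10 propose(0,'x'): 0[lead,t=1,x]
e11 deliver 0→1: 1[foll,t=1,x]
e12 deliver 1→0: ·
e13 deliver 0→3: 3[foll,t=1,x]
e14 deliver 3→0: ·
e15 deliver 0→2: 2[foll,t=1,x]
e16 deliver 2→0: ·
e17 deliver 0→4: 4[foll,t=1,x]
e18 deliver 4→0: ·
e19 timeout(0): 0[cand,t=2,x]
e20 deliver 0→2: 2[foll,t=2,x]
e21 deliver 2→0: ·
e22 deliver 0→4: 4[foll,t=2,x]
e23 deliver 4→0: 0[lead,t=2,x]

2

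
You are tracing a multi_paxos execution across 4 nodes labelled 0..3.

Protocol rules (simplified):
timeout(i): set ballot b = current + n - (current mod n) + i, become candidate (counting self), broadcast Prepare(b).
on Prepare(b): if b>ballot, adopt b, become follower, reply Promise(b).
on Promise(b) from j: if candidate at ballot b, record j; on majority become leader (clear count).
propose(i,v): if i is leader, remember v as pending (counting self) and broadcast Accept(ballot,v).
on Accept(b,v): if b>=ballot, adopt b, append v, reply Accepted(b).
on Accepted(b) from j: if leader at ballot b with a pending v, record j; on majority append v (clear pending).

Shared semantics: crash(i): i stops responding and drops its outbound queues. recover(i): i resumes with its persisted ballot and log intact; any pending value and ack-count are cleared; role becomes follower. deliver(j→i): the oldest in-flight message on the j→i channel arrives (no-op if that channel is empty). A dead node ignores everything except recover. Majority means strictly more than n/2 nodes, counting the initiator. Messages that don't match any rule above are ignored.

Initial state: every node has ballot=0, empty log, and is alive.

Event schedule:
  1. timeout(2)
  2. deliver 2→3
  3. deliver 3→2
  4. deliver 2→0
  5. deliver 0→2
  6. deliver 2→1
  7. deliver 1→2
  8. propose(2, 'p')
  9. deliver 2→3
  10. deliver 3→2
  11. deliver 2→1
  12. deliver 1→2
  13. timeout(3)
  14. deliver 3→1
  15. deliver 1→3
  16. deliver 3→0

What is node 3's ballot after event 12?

1. timeout(2):  <2:cand b6 ->
2. deliver 2→3:  <3:foll b6 ->
3. deliver 3→2:  nop
4. deliver 2→0:  <0:foll b6 ->
5. deliver 0→2:  <2:lead b6 ->
6. deliver 2→1:  <1:foll b6 ->
7. deliver 1→2:  nop
8. propose(2,'p'):  nop
9. deliver 2→3:  <3:foll b6 p>
10. deliver 3→2:  nop
11. deliver 2→1:  <1:foll b6 p>
12. deliver 1→2:  <2:lead b6 p>

6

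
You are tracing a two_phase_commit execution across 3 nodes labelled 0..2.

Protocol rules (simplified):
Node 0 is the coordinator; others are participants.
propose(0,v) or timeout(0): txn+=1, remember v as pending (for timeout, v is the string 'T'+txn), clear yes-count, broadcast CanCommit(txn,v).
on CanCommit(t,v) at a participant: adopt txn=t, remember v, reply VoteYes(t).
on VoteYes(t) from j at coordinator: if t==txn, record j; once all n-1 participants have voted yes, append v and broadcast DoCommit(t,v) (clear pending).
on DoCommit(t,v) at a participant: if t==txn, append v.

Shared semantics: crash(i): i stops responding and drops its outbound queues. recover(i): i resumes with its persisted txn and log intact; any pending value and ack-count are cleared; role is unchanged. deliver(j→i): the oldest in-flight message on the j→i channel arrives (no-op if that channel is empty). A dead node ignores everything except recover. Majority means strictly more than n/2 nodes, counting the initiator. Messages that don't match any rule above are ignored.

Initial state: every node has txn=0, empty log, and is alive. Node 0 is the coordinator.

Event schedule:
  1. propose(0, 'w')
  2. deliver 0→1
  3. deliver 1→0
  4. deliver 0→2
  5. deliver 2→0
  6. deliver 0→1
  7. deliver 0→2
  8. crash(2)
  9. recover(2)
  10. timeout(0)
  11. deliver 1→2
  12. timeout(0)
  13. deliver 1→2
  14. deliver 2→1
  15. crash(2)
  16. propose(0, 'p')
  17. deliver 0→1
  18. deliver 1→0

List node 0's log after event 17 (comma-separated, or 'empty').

step 1 propose(0,'w'): 0={coor,t=1,log=-}
step 2 deliver 0→1: 1={part,t=1,log=-}
step 3 deliver 1→0: —
step 4 deliver 0→2: 2={part,t=1,log=-}
step 5 deliver 2→0: 0={coor,t=1,log=w}
step 6 deliver 0→1: 1={part,t=1,log=w}
step 7 deliver 0→2: 2={part,t=1,log=w}
step 8 crash(2): 2={✗part,t=1,log=w}
step 9 recover(2): 2={part,t=1,log=w}
step 10 timeout(0): 0={coor,t=2,log=w}
step 11 deliver 1→2: —
step 12 timeout(0): 0={coor,t=3,log=w}
step 13 deliver 1→2: —
step 14 deliver 2→1: —
step 15 crash(2): 2={✗part,t=1,log=w}
step 16 propose(0,'p'): 0={coor,t=4,log=w}
step 17 deliver 0→1: 1={part,t=2,log=w}

w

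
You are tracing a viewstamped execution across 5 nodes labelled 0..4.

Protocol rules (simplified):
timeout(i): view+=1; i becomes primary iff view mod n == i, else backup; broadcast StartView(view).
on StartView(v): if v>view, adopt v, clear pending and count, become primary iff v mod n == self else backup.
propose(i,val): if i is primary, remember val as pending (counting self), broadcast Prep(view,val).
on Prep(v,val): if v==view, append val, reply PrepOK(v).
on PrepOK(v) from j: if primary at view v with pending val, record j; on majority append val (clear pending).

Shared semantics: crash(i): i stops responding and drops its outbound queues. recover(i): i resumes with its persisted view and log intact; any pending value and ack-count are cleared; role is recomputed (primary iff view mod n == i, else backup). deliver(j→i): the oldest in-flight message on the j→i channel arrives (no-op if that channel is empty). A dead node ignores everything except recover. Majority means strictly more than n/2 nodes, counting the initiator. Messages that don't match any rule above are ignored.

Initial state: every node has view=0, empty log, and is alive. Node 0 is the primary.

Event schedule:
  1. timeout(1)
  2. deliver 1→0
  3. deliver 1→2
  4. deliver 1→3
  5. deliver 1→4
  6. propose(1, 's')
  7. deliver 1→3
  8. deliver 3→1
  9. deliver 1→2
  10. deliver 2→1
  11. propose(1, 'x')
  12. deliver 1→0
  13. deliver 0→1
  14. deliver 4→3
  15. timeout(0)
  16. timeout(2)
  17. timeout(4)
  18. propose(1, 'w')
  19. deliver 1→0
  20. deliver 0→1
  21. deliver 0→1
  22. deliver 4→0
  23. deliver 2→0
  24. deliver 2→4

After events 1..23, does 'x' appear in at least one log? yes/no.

step 1 timeout(1): 1={prim,v=1,log=-}
step 2 deliver 1→0: 0={back,v=1,log=-}
step 3 deliver 1→2: 2={back,v=1,log=-}
step 4 deliver 1→3: 3={back,v=1,log=-}
step 5 deliver 1→4: 4={back,v=1,log=-}
step 6 propose(1,'s'): —
step 7 deliver 1→3: 3={back,v=1,log=s}
step 8 deliver 3→1: —
step 9 deliver 1→2: 2={back,v=1,log=s}
step 10 deliver 2→1: 1={prim,v=1,log=s}
step 11 propose(1,'x'): —
step 12 deliver 1→0: 0={back,v=1,log=s}
step 13 deliver 0→1: —
step 14 deliver 4→3: —
step 15 timeout(0): 0={back,v=2,log=s}
step 16 timeout(2): 2={prim,v=2,log=s}
step 17 timeout(4): 4={back,v=2,log=-}
step 18 propose(1,'w'): —
step 19 deliver 1→0: —
step 20 deliver 0→1: 1={back,v=2,log=s}
step 21 deliver 0→1: —
step 22 deliver 4→0: —
step 23 deliver 2→0: —

no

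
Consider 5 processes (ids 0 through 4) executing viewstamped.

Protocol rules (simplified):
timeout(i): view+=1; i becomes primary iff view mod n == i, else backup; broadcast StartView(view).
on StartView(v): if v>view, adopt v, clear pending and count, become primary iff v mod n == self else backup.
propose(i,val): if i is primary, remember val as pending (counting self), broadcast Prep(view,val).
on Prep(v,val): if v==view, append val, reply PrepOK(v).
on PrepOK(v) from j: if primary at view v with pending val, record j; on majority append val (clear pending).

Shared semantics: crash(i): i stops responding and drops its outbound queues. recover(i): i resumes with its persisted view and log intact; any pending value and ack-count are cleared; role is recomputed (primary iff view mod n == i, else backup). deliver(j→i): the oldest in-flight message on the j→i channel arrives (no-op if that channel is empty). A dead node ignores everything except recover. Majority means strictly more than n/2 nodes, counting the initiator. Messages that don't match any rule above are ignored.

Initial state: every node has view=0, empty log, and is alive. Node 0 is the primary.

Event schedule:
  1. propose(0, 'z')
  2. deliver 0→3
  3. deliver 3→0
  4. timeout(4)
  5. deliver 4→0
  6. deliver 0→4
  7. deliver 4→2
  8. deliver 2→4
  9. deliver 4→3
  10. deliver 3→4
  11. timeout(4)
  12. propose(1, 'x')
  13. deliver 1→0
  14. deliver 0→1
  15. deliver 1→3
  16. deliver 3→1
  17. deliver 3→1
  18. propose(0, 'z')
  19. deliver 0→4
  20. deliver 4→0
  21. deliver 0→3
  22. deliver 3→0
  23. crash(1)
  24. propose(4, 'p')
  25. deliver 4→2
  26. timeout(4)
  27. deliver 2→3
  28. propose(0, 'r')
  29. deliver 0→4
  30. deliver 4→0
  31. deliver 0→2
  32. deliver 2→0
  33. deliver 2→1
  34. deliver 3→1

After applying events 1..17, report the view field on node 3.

1

step 1 propose(0,'z'): —
step 2 deliver 0→3: 3={back,v=0,log=z}
step 3 deliver 3→0: —
step 4 timeout(4): 4={back,v=1,log=-}
step 5 deliver 4→0: 0={back,v=1,log=-}
step 6 deliver 0→4: —
step 7 deliver 4→2: 2={back,v=1,log=-}
step 8 deliver 2→4: —
step 9 deliver 4→3: 3={back,v=1,log=z}
step 10 deliver 3→4: —
step 11 timeout(4): 4={back,v=2,log=-}
step 12 propose(1,'x'): —
step 13 deliver 1→0: —
step 14 deliver 0→1: 1={back,v=0,log=z}
step 15 deliver 1→3: —
step 16 deliver 3→1: —
step 17 deliver 3→1: —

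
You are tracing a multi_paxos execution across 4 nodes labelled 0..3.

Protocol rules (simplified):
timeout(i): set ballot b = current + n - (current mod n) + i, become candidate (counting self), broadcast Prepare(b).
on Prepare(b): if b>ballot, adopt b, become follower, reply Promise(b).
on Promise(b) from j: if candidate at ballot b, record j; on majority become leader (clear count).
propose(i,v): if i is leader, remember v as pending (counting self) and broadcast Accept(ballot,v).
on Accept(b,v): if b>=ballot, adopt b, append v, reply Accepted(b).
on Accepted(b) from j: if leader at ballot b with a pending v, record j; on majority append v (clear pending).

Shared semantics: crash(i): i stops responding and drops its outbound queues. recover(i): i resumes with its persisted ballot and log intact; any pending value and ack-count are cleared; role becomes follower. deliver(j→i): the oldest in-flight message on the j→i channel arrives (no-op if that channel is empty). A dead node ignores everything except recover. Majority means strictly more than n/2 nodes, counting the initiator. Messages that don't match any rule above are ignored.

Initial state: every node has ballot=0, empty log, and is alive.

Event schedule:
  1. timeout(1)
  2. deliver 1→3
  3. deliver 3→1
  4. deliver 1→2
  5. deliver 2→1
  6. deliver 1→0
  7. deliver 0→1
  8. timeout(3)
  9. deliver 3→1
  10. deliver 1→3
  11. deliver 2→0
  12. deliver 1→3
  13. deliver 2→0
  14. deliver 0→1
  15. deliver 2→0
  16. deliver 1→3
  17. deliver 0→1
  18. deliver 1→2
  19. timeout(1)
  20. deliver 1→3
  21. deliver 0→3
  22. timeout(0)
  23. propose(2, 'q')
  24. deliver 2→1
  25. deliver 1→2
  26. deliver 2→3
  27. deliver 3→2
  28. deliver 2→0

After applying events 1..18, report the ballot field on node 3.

11

e1 timeout(1): 1[cand,b=5,-]
e2 deliver 1→3: 3[foll,b=5,-]
e3 deliver 3→1: ·
e4 deliver 1→2: 2[foll,b=5,-]
e5 deliver 2→1: 1[lead,b=5,-]
e6 deliver 1→0: 0[foll,b=5,-]
e7 deliver 0→1: ·
e8 timeout(3): 3[cand,b=11,-]
e9 deliver 3→1: 1[foll,b=11,-]
e10 deliver 1→3: ·
e11 deliver 2→0: ·
e12 deliver 1→3: ·
e13 deliver 2→0: ·
e14 deliver 0→1: ·
e15 deliver 2→0: ·
e16 deliver 1→3: ·
e17 deliver 0→1: ·
e18 deliver 1→2: ·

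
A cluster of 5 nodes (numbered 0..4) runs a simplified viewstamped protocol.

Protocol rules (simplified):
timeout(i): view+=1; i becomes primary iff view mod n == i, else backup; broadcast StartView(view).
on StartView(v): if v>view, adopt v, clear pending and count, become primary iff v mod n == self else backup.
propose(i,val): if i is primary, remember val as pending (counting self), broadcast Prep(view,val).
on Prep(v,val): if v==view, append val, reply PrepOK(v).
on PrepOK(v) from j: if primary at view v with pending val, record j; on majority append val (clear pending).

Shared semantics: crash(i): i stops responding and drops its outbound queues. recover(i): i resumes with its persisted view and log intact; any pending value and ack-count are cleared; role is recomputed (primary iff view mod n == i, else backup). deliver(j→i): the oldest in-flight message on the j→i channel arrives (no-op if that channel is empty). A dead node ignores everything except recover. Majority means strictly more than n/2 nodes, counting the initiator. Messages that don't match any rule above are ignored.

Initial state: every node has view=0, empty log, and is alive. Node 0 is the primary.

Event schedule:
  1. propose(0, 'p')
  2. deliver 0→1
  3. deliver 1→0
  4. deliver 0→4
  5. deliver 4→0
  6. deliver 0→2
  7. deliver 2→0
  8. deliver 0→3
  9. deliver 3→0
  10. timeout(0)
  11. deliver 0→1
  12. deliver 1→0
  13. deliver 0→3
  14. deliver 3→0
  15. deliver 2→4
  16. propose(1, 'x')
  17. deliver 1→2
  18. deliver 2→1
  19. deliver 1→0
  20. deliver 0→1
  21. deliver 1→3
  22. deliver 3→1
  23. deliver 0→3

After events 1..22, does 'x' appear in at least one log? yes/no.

yes

step 1 propose(0,'p'): —
step 2 deliver 0→1: 1={back,v=0,log=p}
step 3 deliver 1→0: —
step 4 deliver 0→4: 4={back,v=0,log=p}
step 5 deliver 4→0: 0={prim,v=0,log=p}
step 6 deliver 0→2: 2={back,v=0,log=p}
step 7 deliver 2→0: —
step 8 deliver 0→3: 3={back,v=0,log=p}
step 9 deliver 3→0: —
step 10 timeout(0): 0={back,v=1,log=p}
step 11 deliver 0→1: 1={prim,v=1,log=p}
step 12 deliver 1→0: —
step 13 deliver 0→3: 3={back,v=1,log=p}
step 14 deliver 3→0: —
step 15 deliver 2→4: —
step 16 propose(1,'x'): —
step 17 deliver 1→2: —
step 18 deliver 2→1: —
step 19 deliver 1→0: 0={back,v=1,log=p,x}
step 20 deliver 0→1: —
step 21 deliver 1→3: 3={back,v=1,log=p,x}
step 22 deliver 3→1: 1={prim,v=1,log=p,x}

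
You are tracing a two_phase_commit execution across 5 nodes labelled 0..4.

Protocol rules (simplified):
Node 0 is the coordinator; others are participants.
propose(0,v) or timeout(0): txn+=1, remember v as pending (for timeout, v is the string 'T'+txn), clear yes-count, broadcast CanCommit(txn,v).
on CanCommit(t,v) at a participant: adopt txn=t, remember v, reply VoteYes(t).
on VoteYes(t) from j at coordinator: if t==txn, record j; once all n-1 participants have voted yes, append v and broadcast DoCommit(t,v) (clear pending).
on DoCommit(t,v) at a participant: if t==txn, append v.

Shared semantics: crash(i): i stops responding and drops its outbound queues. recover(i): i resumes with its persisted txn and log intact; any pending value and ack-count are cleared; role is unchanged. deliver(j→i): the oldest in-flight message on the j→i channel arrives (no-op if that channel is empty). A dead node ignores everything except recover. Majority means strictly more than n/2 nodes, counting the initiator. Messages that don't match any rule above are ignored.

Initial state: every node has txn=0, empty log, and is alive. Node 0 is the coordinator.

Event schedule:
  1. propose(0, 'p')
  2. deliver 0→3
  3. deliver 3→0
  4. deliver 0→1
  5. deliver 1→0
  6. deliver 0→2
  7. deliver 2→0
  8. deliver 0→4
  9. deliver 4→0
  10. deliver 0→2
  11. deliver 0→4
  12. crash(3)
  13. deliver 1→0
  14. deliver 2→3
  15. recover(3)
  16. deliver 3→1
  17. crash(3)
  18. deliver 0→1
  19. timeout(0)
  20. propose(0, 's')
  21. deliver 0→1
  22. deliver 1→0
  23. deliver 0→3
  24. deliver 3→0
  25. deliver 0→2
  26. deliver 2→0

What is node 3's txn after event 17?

1

e1 propose(0,'p'): 0[coor,t=1,-]
e2 deliver 0→3: 3[part,t=1,-]
e3 deliver 3→0: ·
e4 deliver 0→1: 1[part,t=1,-]
e5 deliver 1→0: ·
e6 deliver 0→2: 2[part,t=1,-]
e7 deliver 2→0: ·
e8 deliver 0→4: 4[part,t=1,-]
e9 deliver 4→0: 0[coor,t=1,p]
e10 deliver 0→2: 2[part,t=1,p]
e11 deliver 0→4: 4[part,t=1,p]
e12 crash(3): 3[✗part,t=1,-]
e13 deliver 1→0: ·
e14 deliver 2→3: ·
e15 recover(3): 3[part,t=1,-]
e16 deliver 3→1: ·
e17 crash(3): 3[✗part,t=1,-]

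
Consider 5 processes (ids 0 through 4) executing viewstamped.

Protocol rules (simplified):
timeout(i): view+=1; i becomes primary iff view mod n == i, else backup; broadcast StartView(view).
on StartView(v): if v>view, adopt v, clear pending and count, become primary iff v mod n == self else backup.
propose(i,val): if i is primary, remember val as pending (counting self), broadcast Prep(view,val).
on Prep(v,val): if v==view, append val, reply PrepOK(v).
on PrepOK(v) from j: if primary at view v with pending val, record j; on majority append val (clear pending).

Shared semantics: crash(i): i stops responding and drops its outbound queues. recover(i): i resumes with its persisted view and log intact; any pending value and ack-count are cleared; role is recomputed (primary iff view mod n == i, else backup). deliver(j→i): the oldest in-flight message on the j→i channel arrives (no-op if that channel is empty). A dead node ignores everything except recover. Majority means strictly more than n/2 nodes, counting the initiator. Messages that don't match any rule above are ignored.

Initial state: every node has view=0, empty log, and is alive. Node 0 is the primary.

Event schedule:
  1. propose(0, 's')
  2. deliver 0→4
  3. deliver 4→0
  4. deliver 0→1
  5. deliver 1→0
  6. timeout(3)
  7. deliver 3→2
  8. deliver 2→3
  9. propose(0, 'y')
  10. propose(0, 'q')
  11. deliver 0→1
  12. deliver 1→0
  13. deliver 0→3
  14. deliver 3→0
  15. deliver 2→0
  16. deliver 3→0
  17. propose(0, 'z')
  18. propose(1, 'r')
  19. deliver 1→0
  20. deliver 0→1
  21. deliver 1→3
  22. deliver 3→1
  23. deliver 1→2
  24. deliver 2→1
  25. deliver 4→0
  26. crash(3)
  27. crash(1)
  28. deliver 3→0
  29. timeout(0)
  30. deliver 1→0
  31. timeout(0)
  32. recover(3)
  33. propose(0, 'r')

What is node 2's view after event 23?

1

[1] propose(0,'s') → ∅
[2] deliver 0→4 → N4(back v0 [s])
[3] deliver 4→0 → ∅
[4] deliver 0→1 → N1(back v0 [s])
[5] deliver 1→0 → N0(prim v0 [s])
[6] timeout(3) → N3(back v1 [-])
[7] deliver 3→2 → N2(back v1 [-])
[8] deliver 2→3 → ∅
[9] propose(0,'y') → ∅
[10] propose(0,'q') → ∅
[11] deliver 0→1 → N1(back v0 [s,y])
[12] deliver 1→0 → ∅
[13] deliver 0→3 → ∅
[14] deliver 3→0 → N0(back v1 [s])
[15] deliver 2→0 → ∅
[16] deliver 3→0 → ∅
[17] propose(0,'z') → ∅
[18] propose(1,'r') → ∅
[19] deliver 1→0 → ∅
[20] deliver 0→1 → N1(back v0 [s,y,q])
[21] deliver 1→3 → ∅
[22] deliver 3→1 → N1(prim v1 [s,y,q])
[23] deliver 1→2 → ∅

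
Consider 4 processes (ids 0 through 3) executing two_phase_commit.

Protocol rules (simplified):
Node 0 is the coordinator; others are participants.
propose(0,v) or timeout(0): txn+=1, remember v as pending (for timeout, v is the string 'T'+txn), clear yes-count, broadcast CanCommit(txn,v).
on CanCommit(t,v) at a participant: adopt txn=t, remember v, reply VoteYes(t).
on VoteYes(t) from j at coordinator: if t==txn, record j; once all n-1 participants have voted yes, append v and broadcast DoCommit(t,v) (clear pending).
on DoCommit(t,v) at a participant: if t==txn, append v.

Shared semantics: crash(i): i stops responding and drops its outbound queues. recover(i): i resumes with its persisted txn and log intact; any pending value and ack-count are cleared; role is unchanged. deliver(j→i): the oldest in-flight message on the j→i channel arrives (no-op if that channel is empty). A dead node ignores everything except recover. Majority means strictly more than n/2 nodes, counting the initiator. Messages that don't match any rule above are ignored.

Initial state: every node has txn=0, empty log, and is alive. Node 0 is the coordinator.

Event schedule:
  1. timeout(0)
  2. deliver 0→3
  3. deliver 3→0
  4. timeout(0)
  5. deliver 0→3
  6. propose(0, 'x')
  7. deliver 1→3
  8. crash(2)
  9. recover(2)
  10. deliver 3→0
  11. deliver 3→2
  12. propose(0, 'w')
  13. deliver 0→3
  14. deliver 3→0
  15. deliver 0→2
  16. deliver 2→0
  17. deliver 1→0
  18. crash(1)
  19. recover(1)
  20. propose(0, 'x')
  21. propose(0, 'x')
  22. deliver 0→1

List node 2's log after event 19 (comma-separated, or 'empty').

[1] timeout(0) → N0(coor t1 [-])
[2] deliver 0→3 → N3(part t1 [-])
[3] deliver 3→0 → ∅
[4] timeout(0) → N0(coor t2 [-])
[5] deliver 0→3 → N3(part t2 [-])
[6] propose(0,'x') → N0(coor t3 [-])
[7] deliver 1→3 → ∅
[8] crash(2) → N2(✗part t0 [-])
[9] recover(2) → N2(part t0 [-])
[10] deliver 3→0 → ∅
[11] deliver 3→2 → ∅
[12] propose(0,'w') → N0(coor t4 [-])
[13] deliver 0→3 → N3(part t3 [-])
[14] deliver 3→0 → ∅
[15] deliver 0→2 → N2(part t1 [-])
[16] deliver 2→0 → ∅
[17] deliver 1→0 → ∅
[18] crash(1) → N1(✗part t0 [-])
[19] recover(1) → N1(part t0 [-])

empty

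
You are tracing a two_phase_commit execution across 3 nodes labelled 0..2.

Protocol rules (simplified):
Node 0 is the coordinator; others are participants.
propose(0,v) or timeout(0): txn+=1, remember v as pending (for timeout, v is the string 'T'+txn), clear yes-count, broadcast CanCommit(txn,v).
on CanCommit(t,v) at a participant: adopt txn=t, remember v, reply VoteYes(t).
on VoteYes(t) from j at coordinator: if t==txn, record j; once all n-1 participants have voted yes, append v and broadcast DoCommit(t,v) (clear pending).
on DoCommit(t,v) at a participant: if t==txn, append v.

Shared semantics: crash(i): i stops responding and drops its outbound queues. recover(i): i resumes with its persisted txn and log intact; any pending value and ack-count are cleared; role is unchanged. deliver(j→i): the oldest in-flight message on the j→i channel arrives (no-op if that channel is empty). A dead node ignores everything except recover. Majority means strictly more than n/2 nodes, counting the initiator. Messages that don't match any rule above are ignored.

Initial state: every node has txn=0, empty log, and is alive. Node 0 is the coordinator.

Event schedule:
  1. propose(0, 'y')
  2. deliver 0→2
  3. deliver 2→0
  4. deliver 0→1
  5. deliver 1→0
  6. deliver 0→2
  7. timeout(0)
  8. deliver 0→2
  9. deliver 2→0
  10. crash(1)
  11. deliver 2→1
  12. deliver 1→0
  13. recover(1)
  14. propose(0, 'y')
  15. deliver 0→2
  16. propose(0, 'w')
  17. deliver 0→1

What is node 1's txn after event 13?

step 1 propose(0,'y'): 0={coor,t=1,log=-}
step 2 deliver 0→2: 2={part,t=1,log=-}
step 3 deliver 2→0: —
step 4 deliver 0→1: 1={part,t=1,log=-}
step 5 deliver 1→0: 0={coor,t=1,log=y}
step 6 deliver 0→2: 2={part,t=1,log=y}
step 7 timeout(0): 0={coor,t=2,log=y}
step 8 deliver 0→2: 2={part,t=2,log=y}
step 9 deliver 2→0: —
step 10 crash(1): 1={✗part,t=1,log=-}
step 11 deliver 2→1: —
step 12 deliver 1→0: —
step 13 recover(1): 1={part,t=1,log=-}

1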